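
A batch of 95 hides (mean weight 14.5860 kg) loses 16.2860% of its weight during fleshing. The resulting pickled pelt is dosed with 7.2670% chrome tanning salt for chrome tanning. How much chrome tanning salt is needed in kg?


Total_raw = N * avg_wt = 95 * 14.5860 = 1385.6700 kg
Substrate = Total_raw * (1 - loss/100) = 1385.6700 * (1 - 16.2860/100) = 1159.9998 kg
Chrome = Substrate * pct / 100 = 1159.9998 * 7.2670 / 100 = 84.2972 kg


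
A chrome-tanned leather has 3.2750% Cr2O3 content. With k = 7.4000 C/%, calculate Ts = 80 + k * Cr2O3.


Formula: Ts = 80 + k * Cr2O3
Substituting: Ts = 80 + 7.4000 * 3.2750
Result: 104.2350 C


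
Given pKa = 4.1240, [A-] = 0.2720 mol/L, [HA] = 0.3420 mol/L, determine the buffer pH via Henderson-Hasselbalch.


ratio = [A-] / [HA] = 0.2720 / 0.3420 = 0.7953
log10(ratio) = -0.0994572
pH = pKa + log10(ratio) = 4.1240 - 0.0994572 = 4.0245


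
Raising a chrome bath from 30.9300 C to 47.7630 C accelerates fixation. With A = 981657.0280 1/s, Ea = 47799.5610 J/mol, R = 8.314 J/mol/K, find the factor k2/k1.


T1 = 30.9300 + 273.15 = 304.0800 K; T2 = 47.7630 + 273.15 = 320.9130 K
k1 = A * exp(-Ea/(R*T1)) = 981657.0280 * exp(-47799.5610/(8.314*304.0800)) = 0.00603517 1/s
k2 = A * exp(-Ea/(R*T2)) = 981657.0280 * exp(-47799.5610/(8.314*320.9130)) = 0.0162704 1/s
k2/k1 = 0.0162704 / 0.00603517 = 2.6959


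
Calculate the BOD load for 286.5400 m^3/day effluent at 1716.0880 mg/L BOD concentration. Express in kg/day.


Formula: BOD_load = volume * conc / 1000
Substituting: BOD_load = 286.5400 * 1716.0880 / 1000
Result: 491.7279 kg/day


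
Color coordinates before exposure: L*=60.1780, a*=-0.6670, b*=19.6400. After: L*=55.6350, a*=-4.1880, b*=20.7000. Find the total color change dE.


dL = -4.5430, da = -3.5210, db = 1.0600
dE = sqrt((-4.5430)^2 + (-3.5210)^2 + 1.0600^2) = 5.8446


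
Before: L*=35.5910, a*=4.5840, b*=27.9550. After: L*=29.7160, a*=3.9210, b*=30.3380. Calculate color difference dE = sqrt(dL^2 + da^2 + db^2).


dL = -5.8750, da = -0.6630, db = 2.3830
dE = sqrt((-5.8750)^2 + (-0.6630)^2 + 2.3830^2) = 6.3745


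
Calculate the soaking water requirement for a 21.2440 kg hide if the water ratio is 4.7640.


Formula: Water = hide_weight * ratio
Substituting: Water = 21.2440 * 4.7640
Result: 101.2064 kg


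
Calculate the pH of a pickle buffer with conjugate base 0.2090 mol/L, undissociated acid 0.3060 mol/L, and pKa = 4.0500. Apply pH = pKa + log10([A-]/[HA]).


ratio = [A-] / [HA] = 0.2090 / 0.3060 = 0.6830
log10(ratio) = -0.1656
pH = pKa + log10(ratio) = 4.0500 - 0.1656 = 3.8844


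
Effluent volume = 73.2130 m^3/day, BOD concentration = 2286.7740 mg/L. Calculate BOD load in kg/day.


Formula: BOD_load = volume * conc / 1000
Substituting: BOD_load = 73.2130 * 2286.7740 / 1000
Result: 167.4216 kg/day


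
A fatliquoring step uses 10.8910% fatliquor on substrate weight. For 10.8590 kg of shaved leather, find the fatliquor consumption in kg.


Formula: Fat = substrate * pct / 100
Substituting: Fat = 10.8590 * 10.8910 / 100
Result: 1.1827 kg


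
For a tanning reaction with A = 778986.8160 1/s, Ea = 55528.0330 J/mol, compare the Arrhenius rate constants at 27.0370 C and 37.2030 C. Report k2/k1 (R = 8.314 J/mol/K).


T1 = 27.0370 + 273.15 = 300.1870 K; T2 = 37.2030 + 273.15 = 310.3530 K
k1 = A * exp(-Ea/(R*T1)) = 778986.8160 * exp(-55528.0330/(8.314*300.1870)) = 1.6940e-04 1/s
k2 = A * exp(-Ea/(R*T2)) = 778986.8160 * exp(-55528.0330/(8.314*310.3530)) = 3.5110e-04 1/s
k2/k1 = 3.5110e-04 / 1.6940e-04 = 2.0726


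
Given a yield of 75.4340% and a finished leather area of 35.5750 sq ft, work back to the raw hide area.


Formula: raw = finished * 100 / yield
Substituting: raw = 35.5750 * 100 / 75.4340
Result: 47.1604 sq ft


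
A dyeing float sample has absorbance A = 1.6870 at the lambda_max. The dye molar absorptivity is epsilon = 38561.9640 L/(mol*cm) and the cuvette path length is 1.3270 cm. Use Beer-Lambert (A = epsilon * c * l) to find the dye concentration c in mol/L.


Formula: c = A / (epsilon * l)
Substituting: c = 1.6870 / (38561.9640 * 1.3270)
Result: 3.2967e-05 mol/L


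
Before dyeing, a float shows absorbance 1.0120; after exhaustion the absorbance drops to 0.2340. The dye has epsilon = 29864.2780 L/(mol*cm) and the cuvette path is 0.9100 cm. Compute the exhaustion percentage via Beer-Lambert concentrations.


c_initial = A_i / (epsilon * l) = 1.0120 / (29864.2780 * 0.9100) = 3.7238e-05 mol/L
c_final = A_f / (epsilon * l) = 0.2340 / (29864.2780 * 0.9100) = 8.6104e-06 mol/L
Exhaustion = (c_initial - c_final) / c_initial * 100 = (3.7238e-05 - 8.6104e-06) / 3.7238e-05 * 100 = 76.8775 %


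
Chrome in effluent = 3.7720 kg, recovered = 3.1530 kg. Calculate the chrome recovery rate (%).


Formula: Recovery = recovered / input * 100
Substituting: Recovery = 3.1530 / 3.7720 * 100
Result: 83.5896 %


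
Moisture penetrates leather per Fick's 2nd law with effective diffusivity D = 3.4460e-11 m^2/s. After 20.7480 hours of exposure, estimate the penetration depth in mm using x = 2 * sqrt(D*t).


t = 20.7480 hr * 3600 = 74692.8000 s
D * t = 3.4460e-11 * 74692.8000 = 2.5739e-06
x = 2 * sqrt(D*t) = 2 * sqrt(2.5739e-06) = 0.00320868 m = 3.2087 mm


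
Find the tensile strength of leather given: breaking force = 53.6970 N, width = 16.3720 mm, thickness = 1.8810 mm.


Formula: TS = force / (width * thickness)
Substituting: TS = 53.6970 / (16.3720 * 1.8810)
Result: 1.7437 N/mm^2


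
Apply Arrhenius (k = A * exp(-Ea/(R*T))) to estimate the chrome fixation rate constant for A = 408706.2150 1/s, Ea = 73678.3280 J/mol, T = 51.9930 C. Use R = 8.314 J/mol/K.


T_K = T_C + 273.15 = 51.9930 + 273.15 = 325.1430 K
exponent = -Ea / (R * T_K) = -73678.3280 / (8.314 * 325.1430) = -27.2556
k = A * exp(exponent) = 408706.2150 * exp(-27.2556) = 5.9493e-07 1/s


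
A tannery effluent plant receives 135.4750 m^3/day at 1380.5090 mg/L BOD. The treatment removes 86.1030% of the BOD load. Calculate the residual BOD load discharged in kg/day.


Load_in = volume * conc / 1000 = 135.4750 * 1380.5090 / 1000 = 187.0245 kg/day
Removed = Load_in * eff / 100 = 187.0245 * 86.1030 / 100 = 161.0337 kg/day
Load_out = Load_in - Removed = 187.0245 - 161.0337 = 25.9908 kg/day


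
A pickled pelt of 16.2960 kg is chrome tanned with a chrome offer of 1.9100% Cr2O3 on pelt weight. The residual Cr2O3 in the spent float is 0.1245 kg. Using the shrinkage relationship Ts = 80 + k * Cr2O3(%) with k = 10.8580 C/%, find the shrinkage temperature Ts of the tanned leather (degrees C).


Offered = pelt * offer_pct / 100 = 16.2960 * 1.9100 / 100 = 0.3113 kg
Uptake = offered - residual = 0.3113 - 0.1245 = 0.1868 kg
Cr2O3% on pelt = uptake / pelt * 100 = 0.1868 / 16.2960 * 100 = 1.1460 %
Ts = 80 + k * Cr2O3% = 80 + 10.8580 * 1.1460 = 92.4434 C


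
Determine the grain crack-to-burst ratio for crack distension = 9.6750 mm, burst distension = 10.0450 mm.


Formula: Ratio = crack / burst
Substituting: Ratio = 9.6750 / 10.0450
Result: 0.9632


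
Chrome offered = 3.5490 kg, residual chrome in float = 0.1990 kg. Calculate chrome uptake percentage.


Formula: Uptake = (offered - residual) / offered * 100
Substituting: Uptake = (3.5490 - 0.1990) / 3.5490 * 100
Result: 94.3928 %


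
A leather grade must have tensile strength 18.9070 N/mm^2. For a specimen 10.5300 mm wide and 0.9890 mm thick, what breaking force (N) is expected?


Formula: F = TS * w * t
Substituting: F = 18.9070 * 10.5300 * 0.9890
Result: 196.9007 N


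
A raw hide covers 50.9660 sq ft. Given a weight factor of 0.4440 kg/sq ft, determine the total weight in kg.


Formula: Weight = area * weight_per_sqft
Substituting: Weight = 50.9660 * 0.4440
Result: 22.6289 kg


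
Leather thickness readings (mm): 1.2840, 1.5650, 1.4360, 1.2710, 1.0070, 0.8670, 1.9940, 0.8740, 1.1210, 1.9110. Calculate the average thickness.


Formula: Average = sum / n
Substituting: Average = 13.3300 / 10
Result: 1.3330 mm


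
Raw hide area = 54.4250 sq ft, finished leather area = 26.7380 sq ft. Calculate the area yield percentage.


Formula: Yield = finished / raw * 100
Substituting: Yield = 26.7380 / 54.4250 * 100
Result: 49.1282 %


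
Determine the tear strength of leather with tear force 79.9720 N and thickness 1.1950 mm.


Formula: Tear strength = force / thickness
Substituting: Tear strength = 79.9720 / 1.1950
Result: 66.9222 N/mm


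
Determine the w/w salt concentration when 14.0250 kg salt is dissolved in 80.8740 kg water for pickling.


Formula: Conc = salt / (water + salt) * 100
Substituting: Conc = 14.0250 / (80.8740 + 14.0250) * 100
Result: 14.7789 %


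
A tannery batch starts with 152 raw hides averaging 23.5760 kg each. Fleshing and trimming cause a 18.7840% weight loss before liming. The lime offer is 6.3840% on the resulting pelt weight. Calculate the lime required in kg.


Total_raw = N * avg_wt = 152 * 23.5760 = 3583.5520 kg
Substrate = Total_raw * (1 - loss/100) = 3583.5520 * (1 - 18.7840/100) = 2910.4176 kg
Lime = Substrate * pct / 100 = 2910.4176 * 6.3840 / 100 = 185.8011 kg


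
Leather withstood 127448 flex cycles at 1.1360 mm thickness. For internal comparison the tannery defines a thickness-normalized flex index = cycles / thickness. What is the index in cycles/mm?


Formula: Index = cycles / thickness
Substituting: Index = 127448 / 1.1360
Result: 112190.1408 cycles/mm


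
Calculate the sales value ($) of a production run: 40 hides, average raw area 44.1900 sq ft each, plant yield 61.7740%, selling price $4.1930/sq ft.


Raw_total = N * avg_area = 40 * 44.1900 = 1767.6000 sq ft
Finished = Raw_total * yield / 100 = 1767.6000 * 61.7740 / 100 = 1091.9172 sq ft
Value = Finished * price = 1091.9172 * 4.1930 = 4578.4089 $


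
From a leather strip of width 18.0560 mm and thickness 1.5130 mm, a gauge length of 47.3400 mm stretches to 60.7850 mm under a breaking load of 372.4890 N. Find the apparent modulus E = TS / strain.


TS = F / (w * t) = 372.4890 / (18.0560 * 1.5130) = 13.6349 N/mm^2
strain = (Lf - L0) / L0 = (60.7850 - 47.3400) / 47.3400 = 0.2840
E = TS / strain = 13.6349 / 0.2840 = 48.0088 N/mm^2


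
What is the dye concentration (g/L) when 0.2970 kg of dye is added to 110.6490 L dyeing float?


Formula: Conc = dye_mass(kg) / volume(L) * 1000
Substituting: Conc = 0.2970 / 110.6490 * 1000
Result: 2.6842 g/L


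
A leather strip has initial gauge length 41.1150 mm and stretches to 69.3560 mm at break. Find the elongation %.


Formula: Elongation = (Lf - L0) / L0 * 100
Substituting: Elongation = (69.3560 - 41.1150) / 41.1150 * 100
Result: 68.6878 %


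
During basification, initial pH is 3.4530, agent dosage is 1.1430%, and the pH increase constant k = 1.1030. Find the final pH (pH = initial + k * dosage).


Formula: pH_final = pH_initial + k * base_pct
Substituting: pH_final = 3.4530 + 1.1030 * 1.1430
Result: 4.7137


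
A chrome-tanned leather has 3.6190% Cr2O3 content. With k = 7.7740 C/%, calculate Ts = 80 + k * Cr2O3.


Formula: Ts = 80 + k * Cr2O3
Substituting: Ts = 80 + 7.7740 * 3.6190
Result: 108.1341 C


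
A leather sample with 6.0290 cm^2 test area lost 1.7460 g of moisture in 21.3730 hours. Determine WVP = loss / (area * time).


Formula: WVP = loss / (area * time)
Substituting: WVP = 1.7460 / (6.0290 * 21.3730)
Result: 0.0135498 g/(cm^2*hr)


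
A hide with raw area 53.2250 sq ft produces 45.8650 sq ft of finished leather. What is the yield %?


Formula: Yield = finished / raw * 100
Substituting: Yield = 45.8650 / 53.2250 * 100
Result: 86.1719 %


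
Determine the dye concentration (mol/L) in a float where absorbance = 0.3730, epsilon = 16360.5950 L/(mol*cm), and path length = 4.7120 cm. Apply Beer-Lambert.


Formula: c = A / (epsilon * l)
Substituting: c = 0.3730 / (16360.5950 * 4.7120)
Result: 4.8384e-06 mol/L


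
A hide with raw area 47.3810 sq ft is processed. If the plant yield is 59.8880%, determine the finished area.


Formula: finished = raw * yield / 100
Substituting: finished = 47.3810 * 59.8880 / 100
Result: 28.3755 sq ft


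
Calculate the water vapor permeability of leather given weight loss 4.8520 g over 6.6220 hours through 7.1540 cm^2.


Formula: WVP = loss / (area * time)
Substituting: WVP = 4.8520 / (7.1540 * 6.6220)
Result: 0.1024 g/(cm^2*hr)


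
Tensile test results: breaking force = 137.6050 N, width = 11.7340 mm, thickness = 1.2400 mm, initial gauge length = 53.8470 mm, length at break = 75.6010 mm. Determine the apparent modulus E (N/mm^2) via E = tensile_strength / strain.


TS = F / (w * t) = 137.6050 / (11.7340 * 1.2400) = 9.4573 N/mm^2
strain = (Lf - L0) / L0 = (75.6010 - 53.8470) / 53.8470 = 0.4040
E = TS / strain = 9.4573 / 0.4040 = 23.4093 N/mm^2


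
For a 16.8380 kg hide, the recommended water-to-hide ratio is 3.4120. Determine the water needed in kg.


Formula: Water = hide_weight * ratio
Substituting: Water = 16.8380 * 3.4120
Result: 57.4513 kg


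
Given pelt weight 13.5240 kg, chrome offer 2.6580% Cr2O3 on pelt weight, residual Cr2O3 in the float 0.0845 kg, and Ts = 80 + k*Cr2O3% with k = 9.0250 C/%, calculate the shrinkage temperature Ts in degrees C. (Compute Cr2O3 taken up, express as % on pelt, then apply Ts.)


Offered = pelt * offer_pct / 100 = 13.5240 * 2.6580 / 100 = 0.3595 kg
Uptake = offered - residual = 0.3595 - 0.0845 = 0.2750 kg
Cr2O3% on pelt = uptake / pelt * 100 = 0.2750 / 13.5240 * 100 = 2.0332 %
Ts = 80 + k * Cr2O3% = 80 + 9.0250 * 2.0332 = 98.3495 C


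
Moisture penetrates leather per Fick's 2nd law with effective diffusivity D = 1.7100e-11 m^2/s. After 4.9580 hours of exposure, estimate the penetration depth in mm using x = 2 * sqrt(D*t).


t = 4.9580 hr * 3600 = 17848.8000 s
D * t = 1.7100e-11 * 17848.8000 = 3.0521e-07
x = 2 * sqrt(D*t) = 2 * sqrt(3.0521e-07) = 0.00110492 m = 1.1049 mm


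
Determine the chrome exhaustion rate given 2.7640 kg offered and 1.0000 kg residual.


Formula: Uptake = (offered - residual) / offered * 100
Substituting: Uptake = (2.7640 - 1.0000) / 2.7640 * 100
Result: 63.8205 %


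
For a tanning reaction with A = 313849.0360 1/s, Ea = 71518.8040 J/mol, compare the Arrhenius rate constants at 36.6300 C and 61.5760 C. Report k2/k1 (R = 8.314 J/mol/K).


T1 = 36.6300 + 273.15 = 309.7800 K; T2 = 61.5760 + 273.15 = 334.7260 K
k1 = A * exp(-Ea/(R*T1)) = 313849.0360 * exp(-71518.8040/(8.314*309.7800)) = 2.7346e-07 1/s
k2 = A * exp(-Ea/(R*T2)) = 313849.0360 * exp(-71518.8040/(8.314*334.7260)) = 2.1661e-06 1/s
k2/k1 = 2.1661e-06 / 2.7346e-07 = 7.9210


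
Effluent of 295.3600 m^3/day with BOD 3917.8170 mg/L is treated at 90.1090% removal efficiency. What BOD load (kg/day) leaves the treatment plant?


Load_in = volume * conc / 1000 = 295.3600 * 3917.8170 / 1000 = 1157.1664 kg/day
Removed = Load_in * eff / 100 = 1157.1664 * 90.1090 / 100 = 1042.7111 kg/day
Load_out = Load_in - Removed = 1157.1664 - 1042.7111 = 114.4553 kg/day


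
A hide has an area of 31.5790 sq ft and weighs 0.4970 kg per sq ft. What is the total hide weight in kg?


Formula: Weight = area * weight_per_sqft
Substituting: Weight = 31.5790 * 0.4970
Result: 15.6948 kg


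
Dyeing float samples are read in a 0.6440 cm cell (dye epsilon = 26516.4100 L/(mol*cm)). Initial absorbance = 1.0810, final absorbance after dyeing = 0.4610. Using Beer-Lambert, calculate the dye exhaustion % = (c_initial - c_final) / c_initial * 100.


c_initial = A_i / (epsilon * l) = 1.0810 / (26516.4100 * 0.6440) = 6.3303e-05 mol/L
c_final = A_f / (epsilon * l) = 0.4610 / (26516.4100 * 0.6440) = 2.6996e-05 mol/L
Exhaustion = (c_initial - c_final) / c_initial * 100 = (6.3303e-05 - 2.6996e-05) / 6.3303e-05 * 100 = 57.3543 %


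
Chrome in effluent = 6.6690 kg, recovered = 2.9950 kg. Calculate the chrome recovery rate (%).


Formula: Recovery = recovered / input * 100
Substituting: Recovery = 2.9950 / 6.6690 * 100
Result: 44.9093 %


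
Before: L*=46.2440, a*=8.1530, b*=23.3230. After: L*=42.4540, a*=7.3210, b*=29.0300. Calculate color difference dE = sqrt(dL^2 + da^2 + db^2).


dL = -3.7900, da = -0.8320, db = 5.7070
dE = sqrt((-3.7900)^2 + (-0.8320)^2 + 5.7070^2) = 6.9012


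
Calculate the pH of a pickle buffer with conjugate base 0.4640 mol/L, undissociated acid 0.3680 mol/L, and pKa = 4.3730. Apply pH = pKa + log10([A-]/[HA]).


ratio = [A-] / [HA] = 0.4640 / 0.3680 = 1.2609
log10(ratio) = 0.1007
pH = pKa + log10(ratio) = 4.3730 + 0.1007 = 4.4737


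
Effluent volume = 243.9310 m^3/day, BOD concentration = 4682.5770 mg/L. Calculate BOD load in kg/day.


Formula: BOD_load = volume * conc / 1000
Substituting: BOD_load = 243.9310 * 4682.5770 / 1000
Result: 1142.2257 kg/day


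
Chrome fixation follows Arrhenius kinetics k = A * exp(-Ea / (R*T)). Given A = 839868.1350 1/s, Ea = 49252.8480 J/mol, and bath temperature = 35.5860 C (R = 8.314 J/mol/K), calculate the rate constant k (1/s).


T_K = T_C + 273.15 = 35.5860 + 273.15 = 308.7360 K
exponent = -Ea / (R * T_K) = -49252.8480 / (8.314 * 308.7360) = -19.1882
k = A * exp(exponent) = 839868.1350 * exp(-19.1882) = 0.00389839 1/s


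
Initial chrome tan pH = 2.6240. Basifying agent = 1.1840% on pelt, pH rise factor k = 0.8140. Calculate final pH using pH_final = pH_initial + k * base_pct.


Formula: pH_final = pH_initial + k * base_pct
Substituting: pH_final = 2.6240 + 0.8140 * 1.1840
Result: 3.5878


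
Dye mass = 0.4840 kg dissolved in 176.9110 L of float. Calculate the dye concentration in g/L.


Formula: Conc = dye_mass(kg) / volume(L) * 1000
Substituting: Conc = 0.4840 / 176.9110 * 1000
Result: 2.7358 g/L


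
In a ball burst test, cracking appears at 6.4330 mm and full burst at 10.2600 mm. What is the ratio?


Formula: Ratio = crack / burst
Substituting: Ratio = 6.4330 / 10.2600
Result: 0.6270


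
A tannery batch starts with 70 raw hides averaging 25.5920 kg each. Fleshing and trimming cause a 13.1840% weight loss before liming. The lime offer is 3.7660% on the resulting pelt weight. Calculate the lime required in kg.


Total_raw = N * avg_wt = 70 * 25.5920 = 1791.4400 kg
Substrate = Total_raw * (1 - loss/100) = 1791.4400 * (1 - 13.1840/100) = 1555.2566 kg
Lime = Substrate * pct / 100 = 1555.2566 * 3.7660 / 100 = 58.5710 kg


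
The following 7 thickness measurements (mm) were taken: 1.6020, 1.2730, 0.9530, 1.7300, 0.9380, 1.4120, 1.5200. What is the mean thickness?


Formula: Average = sum / n
Substituting: Average = 9.4280 / 7
Result: 1.3469 mm


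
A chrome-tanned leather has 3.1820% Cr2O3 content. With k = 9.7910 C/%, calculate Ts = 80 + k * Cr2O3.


Formula: Ts = 80 + k * Cr2O3
Substituting: Ts = 80 + 9.7910 * 3.1820
Result: 111.1550 C


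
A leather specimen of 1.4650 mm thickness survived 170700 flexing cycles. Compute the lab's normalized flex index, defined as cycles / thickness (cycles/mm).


Formula: Index = cycles / thickness
Substituting: Index = 170700 / 1.4650
Result: 116518.7713 cycles/mm


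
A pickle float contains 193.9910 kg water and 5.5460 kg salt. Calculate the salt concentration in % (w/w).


Formula: Conc = salt / (water + salt) * 100
Substituting: Conc = 5.5460 / (193.9910 + 5.5460) * 100
Result: 2.7794 %


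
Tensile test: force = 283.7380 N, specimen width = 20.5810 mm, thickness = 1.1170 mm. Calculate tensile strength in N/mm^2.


Formula: TS = force / (width * thickness)
Substituting: TS = 283.7380 / (20.5810 * 1.1170)
Result: 12.3423 N/mm^2


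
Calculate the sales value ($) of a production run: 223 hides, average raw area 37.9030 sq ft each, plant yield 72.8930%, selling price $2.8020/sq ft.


Raw_total = N * avg_area = 223 * 37.9030 = 8452.3690 sq ft
Finished = Raw_total * yield / 100 = 8452.3690 * 72.8930 / 100 = 6161.1853 sq ft
Value = Finished * price = 6161.1853 * 2.8020 = 17263.6413 $


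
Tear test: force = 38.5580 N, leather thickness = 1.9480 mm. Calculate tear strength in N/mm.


Formula: Tear strength = force / thickness
Substituting: Tear strength = 38.5580 / 1.9480
Result: 19.7936 N/mm


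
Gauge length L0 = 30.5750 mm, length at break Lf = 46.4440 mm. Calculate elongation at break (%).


Formula: Elongation = (Lf - L0) / L0 * 100
Substituting: Elongation = (46.4440 - 30.5750) / 30.5750 * 100
Result: 51.9019 %


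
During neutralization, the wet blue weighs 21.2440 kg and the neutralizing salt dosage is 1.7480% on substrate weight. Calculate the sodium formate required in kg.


Formula: Neutralizer = substrate * pct / 100
Substituting: Neutralizer = 21.2440 * 1.7480 / 100
Result: 0.3713 kg


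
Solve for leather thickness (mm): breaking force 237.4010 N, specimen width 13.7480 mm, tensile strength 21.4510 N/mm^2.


Formula: t = F / (TS * w)
Substituting: t = 237.4010 / (21.4510 * 13.7480)
Result: 0.8050 mm


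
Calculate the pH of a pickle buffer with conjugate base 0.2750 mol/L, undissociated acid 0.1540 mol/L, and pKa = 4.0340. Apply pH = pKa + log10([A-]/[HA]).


ratio = [A-] / [HA] = 0.2750 / 0.1540 = 1.7857
log10(ratio) = 0.2518
pH = pKa + log10(ratio) = 4.0340 + 0.2518 = 4.2858


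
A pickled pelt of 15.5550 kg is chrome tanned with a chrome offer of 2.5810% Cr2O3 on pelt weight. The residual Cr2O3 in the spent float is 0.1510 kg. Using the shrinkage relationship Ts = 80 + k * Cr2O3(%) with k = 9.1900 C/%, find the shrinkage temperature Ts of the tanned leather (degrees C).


Offered = pelt * offer_pct / 100 = 15.5550 * 2.5810 / 100 = 0.4015 kg
Uptake = offered - residual = 0.4015 - 0.1510 = 0.2505 kg
Cr2O3% on pelt = uptake / pelt * 100 = 0.2505 / 15.5550 * 100 = 1.6103 %
Ts = 80 + k * Cr2O3% = 80 + 9.1900 * 1.6103 = 94.7982 C


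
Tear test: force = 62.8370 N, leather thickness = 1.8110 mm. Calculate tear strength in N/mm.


Formula: Tear strength = force / thickness
Substituting: Tear strength = 62.8370 / 1.8110
Result: 34.6974 N/mm


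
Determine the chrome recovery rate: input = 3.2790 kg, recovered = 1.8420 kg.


Formula: Recovery = recovered / input * 100
Substituting: Recovery = 1.8420 / 3.2790 * 100
Result: 56.1757 %


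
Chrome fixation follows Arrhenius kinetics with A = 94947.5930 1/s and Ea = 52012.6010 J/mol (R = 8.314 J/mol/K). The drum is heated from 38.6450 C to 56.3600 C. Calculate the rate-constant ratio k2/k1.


T1 = 38.6450 + 273.15 = 311.7950 K; T2 = 56.3600 + 273.15 = 329.5100 K
k1 = A * exp(-Ea/(R*T1)) = 94947.5930 * exp(-52012.6010/(8.314*311.7950)) = 1.8347e-04 1/s
k2 = A * exp(-Ea/(R*T2)) = 94947.5930 * exp(-52012.6010/(8.314*329.5100)) = 5.3956e-04 1/s
k2/k1 = 5.3956e-04 / 1.8347e-04 = 2.9409


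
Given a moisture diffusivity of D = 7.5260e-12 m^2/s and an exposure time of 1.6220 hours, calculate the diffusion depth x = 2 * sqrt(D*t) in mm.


t = 1.6220 hr * 3600 = 5839.2000 s
D * t = 7.5260e-12 * 5839.2000 = 4.3946e-08
x = 2 * sqrt(D*t) = 2 * sqrt(4.3946e-08) = 4.1927e-04 m = 0.4193 mm


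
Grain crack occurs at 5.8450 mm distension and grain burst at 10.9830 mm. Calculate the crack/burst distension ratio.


Formula: Ratio = crack / burst
Substituting: Ratio = 5.8450 / 10.9830
Result: 0.5322


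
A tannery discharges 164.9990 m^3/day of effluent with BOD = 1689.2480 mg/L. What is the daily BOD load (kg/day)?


Formula: BOD_load = volume * conc / 1000
Substituting: BOD_load = 164.9990 * 1689.2480 / 1000
Result: 278.7242 kg/day


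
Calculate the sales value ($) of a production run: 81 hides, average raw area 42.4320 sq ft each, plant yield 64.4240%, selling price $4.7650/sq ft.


Raw_total = N * avg_area = 81 * 42.4320 = 3436.9920 sq ft
Finished = Raw_total * yield / 100 = 3436.9920 * 64.4240 / 100 = 2214.2477 sq ft
Value = Finished * price = 2214.2477 * 4.7650 = 10550.8904 $


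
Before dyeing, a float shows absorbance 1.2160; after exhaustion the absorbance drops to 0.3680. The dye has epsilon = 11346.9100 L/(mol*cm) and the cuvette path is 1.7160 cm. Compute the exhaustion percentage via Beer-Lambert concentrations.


c_initial = A_i / (epsilon * l) = 1.2160 / (11346.9100 * 1.7160) = 6.2451e-05 mol/L
c_final = A_f / (epsilon * l) = 0.3680 / (11346.9100 * 1.7160) = 1.8900e-05 mol/L
Exhaustion = (c_initial - c_final) / c_initial * 100 = (6.2451e-05 - 1.8900e-05) / 6.2451e-05 * 100 = 69.7368 %


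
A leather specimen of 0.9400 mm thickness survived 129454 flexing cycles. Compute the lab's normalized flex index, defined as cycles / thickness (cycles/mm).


Formula: Index = cycles / thickness
Substituting: Index = 129454 / 0.9400
Result: 137717.0213 cycles/mm


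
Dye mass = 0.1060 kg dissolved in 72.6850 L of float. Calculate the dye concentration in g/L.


Formula: Conc = dye_mass(kg) / volume(L) * 1000
Substituting: Conc = 0.1060 / 72.6850 * 1000
Result: 1.4583 g/L


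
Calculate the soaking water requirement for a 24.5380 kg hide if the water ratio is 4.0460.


Formula: Water = hide_weight * ratio
Substituting: Water = 24.5380 * 4.0460
Result: 99.2807 kg


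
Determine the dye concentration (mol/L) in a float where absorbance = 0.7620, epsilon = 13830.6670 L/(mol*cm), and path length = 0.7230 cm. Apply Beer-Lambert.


Formula: c = A / (epsilon * l)
Substituting: c = 0.7620 / (13830.6670 * 0.7230)
Result: 7.6203e-05 mol/L


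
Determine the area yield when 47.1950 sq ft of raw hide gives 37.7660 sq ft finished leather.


Formula: Yield = finished / raw * 100
Substituting: Yield = 37.7660 / 47.1950 * 100
Result: 80.0212 %


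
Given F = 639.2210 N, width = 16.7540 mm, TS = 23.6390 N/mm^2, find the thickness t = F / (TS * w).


Formula: t = F / (TS * w)
Substituting: t = 639.2210 / (23.6390 * 16.7540)
Result: 1.6140 mm


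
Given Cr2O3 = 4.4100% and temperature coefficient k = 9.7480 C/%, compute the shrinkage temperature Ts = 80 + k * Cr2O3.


Formula: Ts = 80 + k * Cr2O3
Substituting: Ts = 80 + 9.7480 * 4.4100
Result: 122.9887 C


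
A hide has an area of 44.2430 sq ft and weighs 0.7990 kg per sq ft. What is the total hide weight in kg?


Formula: Weight = area * weight_per_sqft
Substituting: Weight = 44.2430 * 0.7990
Result: 35.3502 kg


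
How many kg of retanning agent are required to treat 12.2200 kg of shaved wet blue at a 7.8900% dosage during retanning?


Formula: Retan = substrate * pct / 100
Substituting: Retan = 12.2200 * 7.8900 / 100
Result: 0.9642 kg


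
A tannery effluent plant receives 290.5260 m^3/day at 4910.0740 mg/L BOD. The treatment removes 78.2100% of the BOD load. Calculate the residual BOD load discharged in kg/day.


Load_in = volume * conc / 1000 = 290.5260 * 4910.0740 / 1000 = 1426.5042 kg/day
Removed = Load_in * eff / 100 = 1426.5042 * 78.2100 / 100 = 1115.6689 kg/day
Load_out = Load_in - Removed = 1426.5042 - 1115.6689 = 310.8353 kg/day


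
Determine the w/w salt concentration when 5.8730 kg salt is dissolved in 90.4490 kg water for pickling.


Formula: Conc = salt / (water + salt) * 100
Substituting: Conc = 5.8730 / (90.4490 + 5.8730) * 100
Result: 6.0973 %


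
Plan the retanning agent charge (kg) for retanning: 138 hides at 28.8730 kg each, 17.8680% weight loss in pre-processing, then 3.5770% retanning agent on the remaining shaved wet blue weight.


Total_raw = N * avg_wt = 138 * 28.8730 = 3984.4740 kg
Substrate = Total_raw * (1 - loss/100) = 3984.4740 * (1 - 17.8680/100) = 3272.5282 kg
Retan = Substrate * pct / 100 = 3272.5282 * 3.5770 / 100 = 117.0583 kg


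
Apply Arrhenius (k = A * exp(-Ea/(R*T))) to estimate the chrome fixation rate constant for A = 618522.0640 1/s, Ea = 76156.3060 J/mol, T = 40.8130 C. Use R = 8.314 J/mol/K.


T_K = T_C + 273.15 = 40.8130 + 273.15 = 313.9630 K
exponent = -Ea / (R * T_K) = -76156.3060 / (8.314 * 313.9630) = -29.1754
k = A * exp(exponent) = 618522.0640 * exp(-29.1754) = 1.3202e-07 1/s


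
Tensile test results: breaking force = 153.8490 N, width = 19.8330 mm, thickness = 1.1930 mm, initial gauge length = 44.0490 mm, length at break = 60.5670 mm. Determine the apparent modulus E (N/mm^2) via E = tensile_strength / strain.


TS = F / (w * t) = 153.8490 / (19.8330 * 1.1930) = 6.5023 N/mm^2
strain = (Lf - L0) / L0 = (60.5670 - 44.0490) / 44.0490 = 0.3750
E = TS / strain = 6.5023 / 0.3750 = 17.3398 N/mm^2


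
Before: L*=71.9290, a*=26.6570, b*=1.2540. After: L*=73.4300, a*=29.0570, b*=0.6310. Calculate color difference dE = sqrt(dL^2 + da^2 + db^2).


dL = 1.5010, da = 2.4000, db = -0.6230
dE = sqrt(1.5010^2 + 2.4000^2 + (-0.6230)^2) = 2.8985


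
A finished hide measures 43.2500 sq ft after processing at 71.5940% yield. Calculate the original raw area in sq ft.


Formula: raw = finished * 100 / yield
Substituting: raw = 43.2500 * 100 / 71.5940
Result: 60.4101 sq ft


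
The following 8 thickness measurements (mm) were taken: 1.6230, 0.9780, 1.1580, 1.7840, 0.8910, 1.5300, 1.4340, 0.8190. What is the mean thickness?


Formula: Average = sum / n
Substituting: Average = 10.2170 / 8
Result: 1.2771 mm


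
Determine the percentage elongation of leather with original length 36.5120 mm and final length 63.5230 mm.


Formula: Elongation = (Lf - L0) / L0 * 100
Substituting: Elongation = (63.5230 - 36.5120) / 36.5120 * 100
Result: 73.9784 %


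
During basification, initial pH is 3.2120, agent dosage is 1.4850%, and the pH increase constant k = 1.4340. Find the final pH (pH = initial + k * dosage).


Formula: pH_final = pH_initial + k * base_pct
Substituting: pH_final = 3.2120 + 1.4340 * 1.4850
Result: 5.3415


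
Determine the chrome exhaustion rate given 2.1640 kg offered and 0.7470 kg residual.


Formula: Uptake = (offered - residual) / offered * 100
Substituting: Uptake = (2.1640 - 0.7470) / 2.1640 * 100
Result: 65.4806 %


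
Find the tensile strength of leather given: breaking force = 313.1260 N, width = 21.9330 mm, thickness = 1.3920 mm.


Formula: TS = force / (width * thickness)
Substituting: TS = 313.1260 / (21.9330 * 1.3920)
Result: 10.2561 N/mm^2


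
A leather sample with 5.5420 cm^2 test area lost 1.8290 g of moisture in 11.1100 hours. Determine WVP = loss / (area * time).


Formula: WVP = loss / (area * time)
Substituting: WVP = 1.8290 / (5.5420 * 11.1100)
Result: 0.0297052 g/(cm^2*hr)


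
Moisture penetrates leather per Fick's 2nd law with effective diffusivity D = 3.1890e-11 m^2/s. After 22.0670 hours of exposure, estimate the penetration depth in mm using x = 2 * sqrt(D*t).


t = 22.0670 hr * 3600 = 79441.2000 s
D * t = 3.1890e-11 * 79441.2000 = 2.5334e-06
x = 2 * sqrt(D*t) = 2 * sqrt(2.5334e-06) = 0.00318332 m = 3.1833 mm


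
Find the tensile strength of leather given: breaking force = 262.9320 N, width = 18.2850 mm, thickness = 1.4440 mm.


Formula: TS = force / (width * thickness)
Substituting: TS = 262.9320 / (18.2850 * 1.4440)
Result: 9.9582 N/mm^2


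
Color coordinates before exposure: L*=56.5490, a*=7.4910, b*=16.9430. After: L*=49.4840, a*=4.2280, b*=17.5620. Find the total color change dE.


dL = -7.0650, da = -3.2630, db = 0.6190
dE = sqrt((-7.0650)^2 + (-3.2630)^2 + 0.6190^2) = 7.8067


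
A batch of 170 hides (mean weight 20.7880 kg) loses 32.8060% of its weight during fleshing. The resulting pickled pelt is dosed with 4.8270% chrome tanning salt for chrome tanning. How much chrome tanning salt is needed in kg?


Total_raw = N * avg_wt = 170 * 20.7880 = 3533.9600 kg
Substrate = Total_raw * (1 - loss/100) = 3533.9600 * (1 - 32.8060/100) = 2374.6091 kg
Chrome = Substrate * pct / 100 = 2374.6091 * 4.8270 / 100 = 114.6224 kg


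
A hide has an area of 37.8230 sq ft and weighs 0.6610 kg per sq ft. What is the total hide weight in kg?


Formula: Weight = area * weight_per_sqft
Substituting: Weight = 37.8230 * 0.6610
Result: 25.0010 kg


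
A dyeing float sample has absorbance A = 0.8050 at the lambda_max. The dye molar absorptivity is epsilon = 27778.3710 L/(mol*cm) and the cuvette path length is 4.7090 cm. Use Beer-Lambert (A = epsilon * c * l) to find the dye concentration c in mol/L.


Formula: c = A / (epsilon * l)
Substituting: c = 0.8050 / (27778.3710 * 4.7090)
Result: 6.1540e-06 mol/L


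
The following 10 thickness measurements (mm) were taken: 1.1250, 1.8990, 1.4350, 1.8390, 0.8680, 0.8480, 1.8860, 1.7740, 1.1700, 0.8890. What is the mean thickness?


Formula: Average = sum / n
Substituting: Average = 13.7330 / 10
Result: 1.3733 mm


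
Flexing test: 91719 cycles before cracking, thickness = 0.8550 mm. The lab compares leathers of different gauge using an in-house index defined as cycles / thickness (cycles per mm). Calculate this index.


Formula: Index = cycles / thickness
Substituting: Index = 91719 / 0.8550
Result: 107273.6842 cycles/mm


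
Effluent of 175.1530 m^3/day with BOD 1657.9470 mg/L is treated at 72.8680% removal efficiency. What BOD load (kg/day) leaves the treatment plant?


Load_in = volume * conc / 1000 = 175.1530 * 1657.9470 / 1000 = 290.3944 kg/day
Removed = Load_in * eff / 100 = 290.3944 * 72.8680 / 100 = 211.6046 kg/day
Load_out = Load_in - Removed = 290.3944 - 211.6046 = 78.7898 kg/day


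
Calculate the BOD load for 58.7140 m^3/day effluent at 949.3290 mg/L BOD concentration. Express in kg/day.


Formula: BOD_load = volume * conc / 1000
Substituting: BOD_load = 58.7140 * 949.3290 / 1000
Result: 55.7389 kg/day


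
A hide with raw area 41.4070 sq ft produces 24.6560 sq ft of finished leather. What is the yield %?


Formula: Yield = finished / raw * 100
Substituting: Yield = 24.6560 / 41.4070 * 100
Result: 59.5455 %


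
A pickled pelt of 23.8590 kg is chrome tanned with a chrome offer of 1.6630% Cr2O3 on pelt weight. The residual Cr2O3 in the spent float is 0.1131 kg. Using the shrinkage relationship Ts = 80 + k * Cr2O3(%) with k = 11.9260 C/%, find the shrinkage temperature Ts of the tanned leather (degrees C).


Offered = pelt * offer_pct / 100 = 23.8590 * 1.6630 / 100 = 0.3968 kg
Uptake = offered - residual = 0.3968 - 0.1131 = 0.2837 kg
Cr2O3% on pelt = uptake / pelt * 100 = 0.2837 / 23.8590 * 100 = 1.1890 %
Ts = 80 + k * Cr2O3% = 80 + 11.9260 * 1.1890 = 94.1796 C


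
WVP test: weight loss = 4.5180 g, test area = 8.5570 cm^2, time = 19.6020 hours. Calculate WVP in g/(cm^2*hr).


Formula: WVP = loss / (area * time)
Substituting: WVP = 4.5180 / (8.5570 * 19.6020)
Result: 0.0269355 g/(cm^2*hr)


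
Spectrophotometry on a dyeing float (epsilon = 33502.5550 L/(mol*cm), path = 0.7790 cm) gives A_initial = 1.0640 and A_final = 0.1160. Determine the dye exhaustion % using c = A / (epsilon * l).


c_initial = A_i / (epsilon * l) = 1.0640 / (33502.5550 * 0.7790) = 4.0769e-05 mol/L
c_final = A_f / (epsilon * l) = 0.1160 / (33502.5550 * 0.7790) = 4.4447e-06 mol/L
Exhaustion = (c_initial - c_final) / c_initial * 100 = (4.0769e-05 - 4.4447e-06) / 4.0769e-05 * 100 = 89.0977 %


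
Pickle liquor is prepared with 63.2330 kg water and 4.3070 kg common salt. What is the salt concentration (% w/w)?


Formula: Conc = salt / (water + salt) * 100
Substituting: Conc = 4.3070 / (63.2330 + 4.3070) * 100
Result: 6.3770 %


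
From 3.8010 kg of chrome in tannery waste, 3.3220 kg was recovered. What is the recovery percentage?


Formula: Recovery = recovered / input * 100
Substituting: Recovery = 3.3220 / 3.8010 * 100
Result: 87.3981 %


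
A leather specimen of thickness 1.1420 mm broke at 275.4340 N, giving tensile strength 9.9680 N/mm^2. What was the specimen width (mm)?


Formula: w = F / (TS * t)
Substituting: w = 275.4340 / (9.9680 * 1.1420)
Result: 24.1960 mm


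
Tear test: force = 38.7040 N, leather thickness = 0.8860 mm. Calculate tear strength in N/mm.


Formula: Tear strength = force / thickness
Substituting: Tear strength = 38.7040 / 0.8860
Result: 43.6840 N/mm


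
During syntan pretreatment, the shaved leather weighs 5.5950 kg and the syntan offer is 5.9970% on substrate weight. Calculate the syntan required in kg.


Formula: Syntan = substrate * pct / 100
Substituting: Syntan = 5.5950 * 5.9970 / 100
Result: 0.3355 kg


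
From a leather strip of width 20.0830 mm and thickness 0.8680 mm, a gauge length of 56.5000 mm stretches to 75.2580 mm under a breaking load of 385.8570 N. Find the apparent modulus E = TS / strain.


TS = F / (w * t) = 385.8570 / (20.0830 * 0.8680) = 22.1349 N/mm^2
strain = (Lf - L0) / L0 = (75.2580 - 56.5000) / 56.5000 = 0.3320
E = TS / strain = 22.1349 / 0.3320 = 66.6715 N/mm^2


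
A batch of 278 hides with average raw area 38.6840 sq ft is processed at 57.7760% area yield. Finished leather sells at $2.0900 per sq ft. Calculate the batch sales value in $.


Raw_total = N * avg_area = 278 * 38.6840 = 10754.1520 sq ft
Finished = Raw_total * yield / 100 = 10754.1520 * 57.7760 / 100 = 6213.3189 sq ft
Value = Finished * price = 6213.3189 * 2.0900 = 12985.8364 $


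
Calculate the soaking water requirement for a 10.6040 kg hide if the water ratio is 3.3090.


Formula: Water = hide_weight * ratio
Substituting: Water = 10.6040 * 3.3090
Result: 35.0886 kg


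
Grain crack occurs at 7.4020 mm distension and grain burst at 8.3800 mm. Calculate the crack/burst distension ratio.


Formula: Ratio = crack / burst
Substituting: Ratio = 7.4020 / 8.3800
Result: 0.8833


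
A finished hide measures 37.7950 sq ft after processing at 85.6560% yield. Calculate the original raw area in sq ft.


Formula: raw = finished * 100 / yield
Substituting: raw = 37.7950 * 100 / 85.6560
Result: 44.1242 sq ft


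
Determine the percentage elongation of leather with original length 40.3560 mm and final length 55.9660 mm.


Formula: Elongation = (Lf - L0) / L0 * 100
Substituting: Elongation = (55.9660 - 40.3560) / 40.3560 * 100
Result: 38.6807 %


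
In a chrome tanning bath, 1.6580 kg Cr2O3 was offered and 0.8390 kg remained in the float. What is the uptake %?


Formula: Uptake = (offered - residual) / offered * 100
Substituting: Uptake = (1.6580 - 0.8390) / 1.6580 * 100
Result: 49.3969 %


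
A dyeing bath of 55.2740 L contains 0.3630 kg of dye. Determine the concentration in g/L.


Formula: Conc = dye_mass(kg) / volume(L) * 1000
Substituting: Conc = 0.3630 / 55.2740 * 1000
Result: 6.5673 g/L


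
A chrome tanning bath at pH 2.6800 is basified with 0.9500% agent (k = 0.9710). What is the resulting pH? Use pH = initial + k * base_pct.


Formula: pH_final = pH_initial + k * base_pct
Substituting: pH_final = 2.6800 + 0.9710 * 0.9500
Result: 3.6025


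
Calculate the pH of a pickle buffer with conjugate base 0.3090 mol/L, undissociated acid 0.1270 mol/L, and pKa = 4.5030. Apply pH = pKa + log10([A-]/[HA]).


ratio = [A-] / [HA] = 0.3090 / 0.1270 = 2.4331
log10(ratio) = 0.3862
pH = pKa + log10(ratio) = 4.5030 + 0.3862 = 4.8892


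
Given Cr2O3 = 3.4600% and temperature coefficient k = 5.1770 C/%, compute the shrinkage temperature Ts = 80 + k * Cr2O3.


Formula: Ts = 80 + k * Cr2O3
Substituting: Ts = 80 + 5.1770 * 3.4600
Result: 97.9124 C


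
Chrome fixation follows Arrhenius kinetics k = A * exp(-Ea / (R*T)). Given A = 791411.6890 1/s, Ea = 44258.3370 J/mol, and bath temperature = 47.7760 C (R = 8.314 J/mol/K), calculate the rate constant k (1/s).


T_K = T_C + 273.15 = 47.7760 + 273.15 = 320.9260 K
exponent = -Ea / (R * T_K) = -44258.3370 / (8.314 * 320.9260) = -16.5875
k = A * exp(exponent) = 791411.6890 * exp(-16.5875) = 0.0494943 1/s


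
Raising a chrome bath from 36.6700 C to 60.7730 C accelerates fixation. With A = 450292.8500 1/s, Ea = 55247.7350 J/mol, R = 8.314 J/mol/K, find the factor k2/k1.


T1 = 36.6700 + 273.15 = 309.8200 K; T2 = 60.7730 + 273.15 = 333.9230 K
k1 = A * exp(-Ea/(R*T1)) = 450292.8500 * exp(-55247.7350/(8.314*309.8200)) = 2.1806e-04 1/s
k2 = A * exp(-Ea/(R*T2)) = 450292.8500 * exp(-55247.7350/(8.314*333.9230)) = 0.0010255 1/s
k2/k1 = 0.0010255 / 2.1806e-04 = 4.7029


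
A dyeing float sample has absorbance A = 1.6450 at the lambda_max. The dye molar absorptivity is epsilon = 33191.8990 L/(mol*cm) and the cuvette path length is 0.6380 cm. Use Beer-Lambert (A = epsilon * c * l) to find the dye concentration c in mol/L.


Formula: c = A / (epsilon * l)
Substituting: c = 1.6450 / (33191.8990 * 0.6380)
Result: 7.7681e-05 mol/L
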